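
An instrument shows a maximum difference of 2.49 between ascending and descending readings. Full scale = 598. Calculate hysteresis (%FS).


Hysteresis = (max difference / full scale) * 100%.
H = (2.49 / 598) * 100
H = 0.416 %FS

0.416 %FS


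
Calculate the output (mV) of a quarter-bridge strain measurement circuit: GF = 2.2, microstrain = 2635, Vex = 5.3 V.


Quarter bridge output: Vout = (GF * epsilon * Vex) / 4.
Vout = (2.2 * 2635e-6 * 5.3) / 4
Vout = 0.0307241 / 4 V
Vout = 0.00768103 V = 7.681 mV

7.681 mV


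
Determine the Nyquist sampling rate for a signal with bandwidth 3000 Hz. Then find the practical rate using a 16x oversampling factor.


By Nyquist theorem, fs_min = 2 * fmax.
fs_min = 2 * 3000 = 6000 Hz
Practical rate = 16 * fs_min = 16 * 6000 = 96000 Hz

fs_min = 6000 Hz, fs_practical = 96000 Hz


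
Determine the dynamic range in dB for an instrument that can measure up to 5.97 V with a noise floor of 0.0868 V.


Dynamic range = 20 * log10(Vmax / Vnoise).
DR = 20 * log10(5.97 / 0.0868)
DR = 20 * log10(68.78)
DR = 36.75 dB

36.75 dB


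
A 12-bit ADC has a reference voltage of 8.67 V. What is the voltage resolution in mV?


The resolution (LSB) of an ADC is Vref / 2^n.
LSB = 8.67 / 2^12
LSB = 8.67 / 4096
LSB = 0.0021167 V = 2.11669922 mV

2.11669922 mV


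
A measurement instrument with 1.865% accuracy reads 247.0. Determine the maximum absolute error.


Absolute error = (accuracy% / 100) * reading.
Error = (1.865 / 100) * 247.0
Error = 0.01865 * 247.0
Error = 4.6066

4.6066


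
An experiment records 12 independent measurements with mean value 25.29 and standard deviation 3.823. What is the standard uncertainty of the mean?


The standard uncertainty for Type A evaluation is u = s / sqrt(n).
u = 3.823 / sqrt(12)
u = 3.823 / 3.4641
u = 1.1036

1.1036


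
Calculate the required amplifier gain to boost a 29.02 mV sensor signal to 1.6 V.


Gain = Vout / Vin (converting to same units).
G = 1.6 V / 29.02 mV
G = 1600.0 mV / 29.02 mV
G = 55.13

55.13


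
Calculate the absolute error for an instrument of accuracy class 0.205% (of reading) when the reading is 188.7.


Absolute error = (accuracy% / 100) * reading.
Error = (0.205 / 100) * 188.7
Error = 0.00205 * 188.7
Error = 0.3868

0.3868


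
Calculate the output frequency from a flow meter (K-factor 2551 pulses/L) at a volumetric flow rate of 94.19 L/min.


Frequency = K * Q / 60 (converting L/min to L/s).
f = 2551 * 94.19 / 60
f = 240278.69 / 60
f = 4004.64 Hz

4004.64 Hz


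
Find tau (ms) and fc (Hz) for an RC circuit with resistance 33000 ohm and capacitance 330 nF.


Time constant: tau = R * C.
tau = 33000 * 3.30e-07 = 0.01089 s
tau = 10.89 ms
Cutoff frequency: fc = 1 / (2*pi*R*C).
fc = 1 / (2*pi*0.01089) = 14.61 Hz

tau = 10.89 ms, fc = 14.61 Hz


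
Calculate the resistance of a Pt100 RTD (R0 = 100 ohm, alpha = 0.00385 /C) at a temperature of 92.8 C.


The RTD equation: Rt = R0 * (1 + alpha * T).
Rt = 100 * (1 + 0.00385 * 92.8)
Rt = 100 * (1 + 0.35728)
Rt = 100 * 1.35728
Rt = 135.728 ohm

135.728 ohm


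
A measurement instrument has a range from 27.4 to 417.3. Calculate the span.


Span = upper range - lower range.
Span = 417.3 - (27.4)
Span = 389.9

389.9


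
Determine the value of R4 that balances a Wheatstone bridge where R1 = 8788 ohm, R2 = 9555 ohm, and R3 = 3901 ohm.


At balance: R1*R4 = R2*R3, so R4 = R2*R3/R1.
R4 = 9555 * 3901 / 8788
R4 = 37274055 / 8788
R4 = 4241.47 ohm

4241.47 ohm


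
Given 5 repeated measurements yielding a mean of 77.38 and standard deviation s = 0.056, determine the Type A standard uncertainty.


The standard uncertainty for Type A evaluation is u = s / sqrt(n).
u = 0.056 / sqrt(5)
u = 0.056 / 2.2361
u = 0.025

0.025


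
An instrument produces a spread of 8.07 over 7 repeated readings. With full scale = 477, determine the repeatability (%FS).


Repeatability = (spread / full scale) * 100%.
R = (8.07 / 477) * 100
R = 1.692 %FS

1.692 %FS


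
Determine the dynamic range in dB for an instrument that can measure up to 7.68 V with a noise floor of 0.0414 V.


Dynamic range = 20 * log10(Vmax / Vnoise).
DR = 20 * log10(7.68 / 0.0414)
DR = 20 * log10(185.51)
DR = 45.37 dB

45.37 dB


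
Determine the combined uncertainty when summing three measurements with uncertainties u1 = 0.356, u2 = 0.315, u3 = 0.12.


For a sum of independent quantities, uc = sqrt(u1^2 + u2^2 + u3^2).
uc = sqrt(0.356^2 + 0.315^2 + 0.12^2)
uc = sqrt(0.126736 + 0.099225 + 0.0144)
uc = 0.4903

0.4903


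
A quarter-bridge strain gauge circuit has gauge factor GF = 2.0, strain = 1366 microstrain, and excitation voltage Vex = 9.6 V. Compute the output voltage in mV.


Quarter bridge output: Vout = (GF * epsilon * Vex) / 4.
Vout = (2.0 * 1366e-6 * 9.6) / 4
Vout = 0.0262272 / 4 V
Vout = 0.0065568 V = 6.5568 mV

6.5568 mV


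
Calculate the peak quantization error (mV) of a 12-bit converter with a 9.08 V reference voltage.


The maximum quantization error is +/- LSB/2.
LSB = Vref / 2^n = 9.08 / 4096 = 0.0022168 V
Max error = LSB / 2 = 0.0022168 / 2 = 0.0011084 V
Max error = 1.1084 mV

1.1084 mV


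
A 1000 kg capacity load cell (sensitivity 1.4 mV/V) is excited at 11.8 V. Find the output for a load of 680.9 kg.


Vout = rated_output * Vex * (load / capacity).
Vout = 1.4 * 11.8 * (680.9 / 1000)
Vout = 1.4 * 11.8 * 0.6809
Vout = 11.248 mV

11.248 mV


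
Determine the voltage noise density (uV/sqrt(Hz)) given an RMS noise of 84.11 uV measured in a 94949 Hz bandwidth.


Noise spectral density = Vrms / sqrt(BW).
NSD = 84.11 / sqrt(94949)
NSD = 84.11 / 308.138
NSD = 0.273 uV/sqrt(Hz)

0.273 uV/sqrt(Hz)


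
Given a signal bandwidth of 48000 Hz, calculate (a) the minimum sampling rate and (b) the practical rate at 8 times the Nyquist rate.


By Nyquist theorem, fs_min = 2 * fmax.
fs_min = 2 * 48000 = 96000 Hz
Practical rate = 8 * fs_min = 8 * 96000 = 768000 Hz

fs_min = 96000 Hz, fs_practical = 768000 Hz


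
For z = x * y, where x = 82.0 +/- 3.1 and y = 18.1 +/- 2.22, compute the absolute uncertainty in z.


For a product z = x*y, the relative uncertainty is:
uz/z = sqrt((ux/x)^2 + (uy/y)^2)
Relative uncertainties: ux/x = 3.1/82.0 = 0.037805
uy/y = 2.22/18.1 = 0.122652
z = 82.0 * 18.1 = 1484.2
uz = 1484.2 * sqrt(0.037805^2 + 0.122652^2) = 190.491

190.491


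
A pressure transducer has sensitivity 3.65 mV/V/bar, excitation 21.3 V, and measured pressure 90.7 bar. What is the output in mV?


Output = sensitivity * Vex * P.
Vout = 3.65 * 21.3 * 90.7
Vout = 77.745 * 90.7
Vout = 7051.47 mV

7051.47 mV


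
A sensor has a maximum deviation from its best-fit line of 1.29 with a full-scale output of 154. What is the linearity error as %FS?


Linearity error = (max deviation / full scale) * 100%.
Linearity = (1.29 / 154) * 100
Linearity = 0.838 %FS

0.838 %FS


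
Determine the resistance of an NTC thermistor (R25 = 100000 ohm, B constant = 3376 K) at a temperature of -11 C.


NTC thermistor equation: Rt = R25 * exp(B * (1/T - 1/T25)).
T in Kelvin: 262.15 K, T25 = 298.15 K
1/T - 1/T25 = 1/262.15 - 1/298.15 = 0.00046059
B * (1/T - 1/T25) = 3376 * 0.00046059 = 1.555
Rt = 100000 * exp(1.555) = 473491.5 ohm

473491.5 ohm


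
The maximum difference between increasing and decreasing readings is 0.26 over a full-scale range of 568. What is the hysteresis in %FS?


Hysteresis = (max difference / full scale) * 100%.
H = (0.26 / 568) * 100
H = 0.046 %FS

0.046 %FS


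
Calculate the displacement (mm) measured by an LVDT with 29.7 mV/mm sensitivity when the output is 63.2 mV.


Displacement = Vout / sensitivity.
d = 63.2 / 29.7
d = 2.128 mm

2.128 mm


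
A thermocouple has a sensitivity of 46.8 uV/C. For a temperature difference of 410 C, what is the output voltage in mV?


The thermocouple output V = sensitivity * dT.
V = 46.8 uV/C * 410 C
V = 19188.0 uV
V = 19.188 mV

19.188 mV


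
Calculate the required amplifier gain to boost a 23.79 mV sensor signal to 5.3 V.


Gain = Vout / Vin (converting to same units).
G = 5.3 V / 23.79 mV
G = 5300.0 mV / 23.79 mV
G = 222.78

222.78


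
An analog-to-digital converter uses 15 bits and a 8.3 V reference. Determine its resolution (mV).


The resolution (LSB) of an ADC is Vref / 2^n.
LSB = 8.3 / 2^15
LSB = 8.3 / 32768
LSB = 0.0002533 V = 0.2532959 mV

0.2532959 mV


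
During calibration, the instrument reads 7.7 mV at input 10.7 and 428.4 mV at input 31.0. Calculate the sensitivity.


Sensitivity = (y2 - y1) / (x2 - x1).
S = (428.4 - 7.7) / (31.0 - 10.7)
S = 420.7 / 20.3
S = 20.7241 mV/unit

20.7241 mV/unit


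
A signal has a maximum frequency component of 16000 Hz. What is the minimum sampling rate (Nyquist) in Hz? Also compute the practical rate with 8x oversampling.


By Nyquist theorem, fs_min = 2 * fmax.
fs_min = 2 * 16000 = 32000 Hz
Practical rate = 8 * fs_min = 8 * 32000 = 256000 Hz

fs_min = 32000 Hz, fs_practical = 256000 Hz


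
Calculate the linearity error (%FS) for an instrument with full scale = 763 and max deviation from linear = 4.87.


Linearity error = (max deviation / full scale) * 100%.
Linearity = (4.87 / 763) * 100
Linearity = 0.638 %FS

0.638 %FS


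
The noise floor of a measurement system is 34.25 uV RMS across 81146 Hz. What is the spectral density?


Noise spectral density = Vrms / sqrt(BW).
NSD = 34.25 / sqrt(81146)
NSD = 34.25 / 284.8614
NSD = 0.1202 uV/sqrt(Hz)

0.1202 uV/sqrt(Hz)


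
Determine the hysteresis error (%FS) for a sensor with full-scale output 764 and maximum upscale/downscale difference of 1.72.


Hysteresis = (max difference / full scale) * 100%.
H = (1.72 / 764) * 100
H = 0.225 %FS

0.225 %FS


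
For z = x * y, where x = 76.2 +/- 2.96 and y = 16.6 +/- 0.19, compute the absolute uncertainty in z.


For a product z = x*y, the relative uncertainty is:
uz/z = sqrt((ux/x)^2 + (uy/y)^2)
Relative uncertainties: ux/x = 2.96/76.2 = 0.038845
uy/y = 0.19/16.6 = 0.011446
z = 76.2 * 16.6 = 1264.9
uz = 1264.9 * sqrt(0.038845^2 + 0.011446^2) = 51.225

51.225


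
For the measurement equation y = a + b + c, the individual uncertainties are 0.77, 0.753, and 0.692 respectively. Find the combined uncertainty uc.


For a sum of independent quantities, uc = sqrt(u1^2 + u2^2 + u3^2).
uc = sqrt(0.77^2 + 0.753^2 + 0.692^2)
uc = sqrt(0.5929 + 0.567009 + 0.478864)
uc = 1.2801

1.2801


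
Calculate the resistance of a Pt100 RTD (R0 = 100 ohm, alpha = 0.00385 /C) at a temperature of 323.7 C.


The RTD equation: Rt = R0 * (1 + alpha * T).
Rt = 100 * (1 + 0.00385 * 323.7)
Rt = 100 * (1 + 1.246245)
Rt = 100 * 2.246245
Rt = 224.625 ohm

224.625 ohm


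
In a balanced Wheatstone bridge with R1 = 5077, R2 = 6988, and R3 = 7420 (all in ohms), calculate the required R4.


At balance: R1*R4 = R2*R3, so R4 = R2*R3/R1.
R4 = 6988 * 7420 / 5077
R4 = 51850960 / 5077
R4 = 10212.91 ohm

10212.91 ohm


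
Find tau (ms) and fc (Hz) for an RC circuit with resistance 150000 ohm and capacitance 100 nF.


Time constant: tau = R * C.
tau = 150000 * 1.00e-07 = 0.015 s
tau = 15.0 ms
Cutoff frequency: fc = 1 / (2*pi*R*C).
fc = 1 / (2*pi*0.015) = 10.61 Hz

tau = 15.0 ms, fc = 10.61 Hz


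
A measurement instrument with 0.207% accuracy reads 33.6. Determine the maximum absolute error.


Absolute error = (accuracy% / 100) * reading.
Error = (0.207 / 100) * 33.6
Error = 0.00207 * 33.6
Error = 0.0696

0.0696


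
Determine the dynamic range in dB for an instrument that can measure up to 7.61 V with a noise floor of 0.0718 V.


Dynamic range = 20 * log10(Vmax / Vnoise).
DR = 20 * log10(7.61 / 0.0718)
DR = 20 * log10(105.99)
DR = 40.51 dB

40.51 dB


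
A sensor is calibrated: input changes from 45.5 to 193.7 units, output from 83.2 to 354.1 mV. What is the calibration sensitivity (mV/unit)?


Sensitivity = (y2 - y1) / (x2 - x1).
S = (354.1 - 83.2) / (193.7 - 45.5)
S = 270.9 / 148.2
S = 1.8279 mV/unit

1.8279 mV/unit


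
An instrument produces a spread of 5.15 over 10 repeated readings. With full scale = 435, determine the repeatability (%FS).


Repeatability = (spread / full scale) * 100%.
R = (5.15 / 435) * 100
R = 1.184 %FS

1.184 %FS


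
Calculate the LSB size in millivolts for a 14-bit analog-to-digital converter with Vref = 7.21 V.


The resolution (LSB) of an ADC is Vref / 2^n.
LSB = 7.21 / 2^14
LSB = 7.21 / 16384
LSB = 0.00044006 V = 0.44006348 mV

0.44006348 mV


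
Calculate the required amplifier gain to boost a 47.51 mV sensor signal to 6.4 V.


Gain = Vout / Vin (converting to same units).
G = 6.4 V / 47.51 mV
G = 6400.0 mV / 47.51 mV
G = 134.71

134.71


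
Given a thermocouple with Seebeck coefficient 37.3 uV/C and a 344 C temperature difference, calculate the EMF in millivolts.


The thermocouple output V = sensitivity * dT.
V = 37.3 uV/C * 344 C
V = 12831.2 uV
V = 12.831 mV

12.831 mV


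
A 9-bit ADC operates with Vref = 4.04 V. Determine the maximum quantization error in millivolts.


The maximum quantization error is +/- LSB/2.
LSB = Vref / 2^n = 4.04 / 512 = 0.00789063 V
Max error = LSB / 2 = 0.00789063 / 2 = 0.00394531 V
Max error = 3.9453 mV

3.9453 mV


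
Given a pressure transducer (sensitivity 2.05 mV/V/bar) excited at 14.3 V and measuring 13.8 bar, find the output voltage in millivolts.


Output = sensitivity * Vex * P.
Vout = 2.05 * 14.3 * 13.8
Vout = 29.315 * 13.8
Vout = 404.55 mV

404.55 mV


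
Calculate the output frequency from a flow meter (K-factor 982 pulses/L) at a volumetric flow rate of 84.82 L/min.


Frequency = K * Q / 60 (converting L/min to L/s).
f = 982 * 84.82 / 60
f = 83293.24 / 60
f = 1388.22 Hz

1388.22 Hz


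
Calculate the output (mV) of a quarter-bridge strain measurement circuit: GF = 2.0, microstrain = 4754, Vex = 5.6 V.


Quarter bridge output: Vout = (GF * epsilon * Vex) / 4.
Vout = (2.0 * 4754e-6 * 5.6) / 4
Vout = 0.0532448 / 4 V
Vout = 0.0133112 V = 13.3112 mV

13.3112 mV


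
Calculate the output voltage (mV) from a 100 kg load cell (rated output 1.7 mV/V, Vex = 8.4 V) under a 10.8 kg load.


Vout = rated_output * Vex * (load / capacity).
Vout = 1.7 * 8.4 * (10.8 / 100)
Vout = 1.7 * 8.4 * 0.108
Vout = 1.542 mV

1.542 mV


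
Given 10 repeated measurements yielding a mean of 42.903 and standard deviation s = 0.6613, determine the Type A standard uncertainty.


The standard uncertainty for Type A evaluation is u = s / sqrt(n).
u = 0.6613 / sqrt(10)
u = 0.6613 / 3.1623
u = 0.2091

0.2091


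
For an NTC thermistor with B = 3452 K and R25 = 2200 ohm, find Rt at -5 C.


NTC thermistor equation: Rt = R25 * exp(B * (1/T - 1/T25)).
T in Kelvin: 268.15 K, T25 = 298.15 K
1/T - 1/T25 = 1/268.15 - 1/298.15 = 0.00037524
B * (1/T - 1/T25) = 3452 * 0.00037524 = 1.2953
Rt = 2200 * exp(1.2953) = 8034.8 ohm

8034.8 ohm


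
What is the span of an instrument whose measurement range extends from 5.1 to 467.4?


Span = upper range - lower range.
Span = 467.4 - (5.1)
Span = 462.3

462.3


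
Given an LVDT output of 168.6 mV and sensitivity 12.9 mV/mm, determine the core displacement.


Displacement = Vout / sensitivity.
d = 168.6 / 12.9
d = 13.07 mm

13.07 mm


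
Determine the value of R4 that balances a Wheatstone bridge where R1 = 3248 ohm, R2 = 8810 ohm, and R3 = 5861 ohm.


At balance: R1*R4 = R2*R3, so R4 = R2*R3/R1.
R4 = 8810 * 5861 / 3248
R4 = 51635410 / 3248
R4 = 15897.6 ohm

15897.6 ohm


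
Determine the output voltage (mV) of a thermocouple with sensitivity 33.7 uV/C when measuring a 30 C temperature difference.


The thermocouple output V = sensitivity * dT.
V = 33.7 uV/C * 30 C
V = 1011.0 uV
V = 1.011 mV

1.011 mV


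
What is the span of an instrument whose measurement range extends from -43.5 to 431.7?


Span = upper range - lower range.
Span = 431.7 - (-43.5)
Span = 475.2

475.2


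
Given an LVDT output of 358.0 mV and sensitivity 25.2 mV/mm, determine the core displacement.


Displacement = Vout / sensitivity.
d = 358.0 / 25.2
d = 14.206 mm

14.206 mm


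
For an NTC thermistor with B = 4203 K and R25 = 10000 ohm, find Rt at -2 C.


NTC thermistor equation: Rt = R25 * exp(B * (1/T - 1/T25)).
T in Kelvin: 271.15 K, T25 = 298.15 K
1/T - 1/T25 = 1/271.15 - 1/298.15 = 0.00033398
B * (1/T - 1/T25) = 4203 * 0.00033398 = 1.4037
Rt = 10000 * exp(1.4037) = 40702.9 ohm

40702.9 ohm


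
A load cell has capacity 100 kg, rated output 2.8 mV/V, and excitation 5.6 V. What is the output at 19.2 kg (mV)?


Vout = rated_output * Vex * (load / capacity).
Vout = 2.8 * 5.6 * (19.2 / 100)
Vout = 2.8 * 5.6 * 0.192
Vout = 3.011 mV

3.011 mV


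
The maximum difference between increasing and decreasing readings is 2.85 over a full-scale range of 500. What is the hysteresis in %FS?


Hysteresis = (max difference / full scale) * 100%.
H = (2.85 / 500) * 100
H = 0.57 %FS

0.57 %FS


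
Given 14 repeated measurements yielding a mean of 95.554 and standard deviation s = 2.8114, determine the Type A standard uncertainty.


The standard uncertainty for Type A evaluation is u = s / sqrt(n).
u = 2.8114 / sqrt(14)
u = 2.8114 / 3.7417
u = 0.7514

0.7514


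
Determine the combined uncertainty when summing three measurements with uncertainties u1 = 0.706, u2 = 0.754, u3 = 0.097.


For a sum of independent quantities, uc = sqrt(u1^2 + u2^2 + u3^2).
uc = sqrt(0.706^2 + 0.754^2 + 0.097^2)
uc = sqrt(0.498436 + 0.568516 + 0.009409)
uc = 1.0375

1.0375


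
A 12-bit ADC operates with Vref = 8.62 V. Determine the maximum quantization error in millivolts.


The maximum quantization error is +/- LSB/2.
LSB = Vref / 2^n = 8.62 / 4096 = 0.00210449 V
Max error = LSB / 2 = 0.00210449 / 2 = 0.00105225 V
Max error = 1.0522 mV

1.0522 mV


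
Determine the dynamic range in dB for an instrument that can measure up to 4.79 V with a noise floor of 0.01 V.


Dynamic range = 20 * log10(Vmax / Vnoise).
DR = 20 * log10(4.79 / 0.01)
DR = 20 * log10(479.0)
DR = 53.61 dB

53.61 dB


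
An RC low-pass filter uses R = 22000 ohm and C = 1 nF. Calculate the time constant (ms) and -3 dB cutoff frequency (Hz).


Time constant: tau = R * C.
tau = 22000 * 1.00e-09 = 2.2e-05 s
tau = 0.022 ms
Cutoff frequency: fc = 1 / (2*pi*R*C).
fc = 1 / (2*pi*2.2e-05) = 7234.32 Hz

tau = 0.022 ms, fc = 7234.32 Hz


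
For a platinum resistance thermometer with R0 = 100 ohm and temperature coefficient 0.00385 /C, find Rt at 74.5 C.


The RTD equation: Rt = R0 * (1 + alpha * T).
Rt = 100 * (1 + 0.00385 * 74.5)
Rt = 100 * (1 + 0.286825)
Rt = 100 * 1.286825
Rt = 128.682 ohm

128.682 ohm


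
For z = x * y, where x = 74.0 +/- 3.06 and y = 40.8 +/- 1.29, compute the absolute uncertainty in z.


For a product z = x*y, the relative uncertainty is:
uz/z = sqrt((ux/x)^2 + (uy/y)^2)
Relative uncertainties: ux/x = 3.06/74.0 = 0.041351
uy/y = 1.29/40.8 = 0.031618
z = 74.0 * 40.8 = 3019.2
uz = 3019.2 * sqrt(0.041351^2 + 0.031618^2) = 157.161

157.161


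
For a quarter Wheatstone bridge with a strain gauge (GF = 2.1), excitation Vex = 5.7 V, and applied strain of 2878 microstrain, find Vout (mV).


Quarter bridge output: Vout = (GF * epsilon * Vex) / 4.
Vout = (2.1 * 2878e-6 * 5.7) / 4
Vout = 0.03444966 / 4 V
Vout = 0.00861242 V = 8.6124 mV

8.6124 mV


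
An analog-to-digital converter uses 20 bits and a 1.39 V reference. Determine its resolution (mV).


The resolution (LSB) of an ADC is Vref / 2^n.
LSB = 1.39 / 2^20
LSB = 1.39 / 1048576
LSB = 1.33e-06 V = 0.00132561 mV

0.00132561 mV


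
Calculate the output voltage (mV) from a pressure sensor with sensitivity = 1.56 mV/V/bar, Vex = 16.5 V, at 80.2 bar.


Output = sensitivity * Vex * P.
Vout = 1.56 * 16.5 * 80.2
Vout = 25.74 * 80.2
Vout = 2064.35 mV

2064.35 mV


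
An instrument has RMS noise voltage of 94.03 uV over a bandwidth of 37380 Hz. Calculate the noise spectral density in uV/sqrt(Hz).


Noise spectral density = Vrms / sqrt(BW).
NSD = 94.03 / sqrt(37380)
NSD = 94.03 / 193.3391
NSD = 0.4863 uV/sqrt(Hz)

0.4863 uV/sqrt(Hz)


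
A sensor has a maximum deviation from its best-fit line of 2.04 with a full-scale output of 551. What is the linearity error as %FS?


Linearity error = (max deviation / full scale) * 100%.
Linearity = (2.04 / 551) * 100
Linearity = 0.37 %FS

0.37 %FS


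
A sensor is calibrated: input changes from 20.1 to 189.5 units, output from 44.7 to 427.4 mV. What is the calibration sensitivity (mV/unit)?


Sensitivity = (y2 - y1) / (x2 - x1).
S = (427.4 - 44.7) / (189.5 - 20.1)
S = 382.7 / 169.4
S = 2.2591 mV/unit

2.2591 mV/unit


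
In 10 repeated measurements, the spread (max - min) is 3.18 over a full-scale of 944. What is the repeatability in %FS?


Repeatability = (spread / full scale) * 100%.
R = (3.18 / 944) * 100
R = 0.337 %FS

0.337 %FS


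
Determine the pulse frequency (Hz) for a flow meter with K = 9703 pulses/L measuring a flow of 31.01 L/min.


Frequency = K * Q / 60 (converting L/min to L/s).
f = 9703 * 31.01 / 60
f = 300890.03 / 60
f = 5014.83 Hz

5014.83 Hz


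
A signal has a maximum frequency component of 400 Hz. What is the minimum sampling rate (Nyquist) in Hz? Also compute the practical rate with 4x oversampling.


By Nyquist theorem, fs_min = 2 * fmax.
fs_min = 2 * 400 = 800 Hz
Practical rate = 4 * fs_min = 4 * 800 = 3200 Hz

fs_min = 800 Hz, fs_practical = 3200 Hz


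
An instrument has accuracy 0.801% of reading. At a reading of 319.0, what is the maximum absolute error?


Absolute error = (accuracy% / 100) * reading.
Error = (0.801 / 100) * 319.0
Error = 0.00801 * 319.0
Error = 2.5552

2.5552


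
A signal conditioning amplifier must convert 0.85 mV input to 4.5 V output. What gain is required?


Gain = Vout / Vin (converting to same units).
G = 4.5 V / 0.85 mV
G = 4500.0 mV / 0.85 mV
G = 5294.12

5294.12


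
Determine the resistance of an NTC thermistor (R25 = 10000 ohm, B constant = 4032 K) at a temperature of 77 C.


NTC thermistor equation: Rt = R25 * exp(B * (1/T - 1/T25)).
T in Kelvin: 350.15 K, T25 = 298.15 K
1/T - 1/T25 = 1/350.15 - 1/298.15 = -0.0004981
B * (1/T - 1/T25) = 4032 * -0.0004981 = -2.0083
Rt = 10000 * exp(-2.0083) = 1342.1 ohm

1342.1 ohm


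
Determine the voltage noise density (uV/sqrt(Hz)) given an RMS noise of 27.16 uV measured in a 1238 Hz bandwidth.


Noise spectral density = Vrms / sqrt(BW).
NSD = 27.16 / sqrt(1238)
NSD = 27.16 / 35.1852
NSD = 0.7719 uV/sqrt(Hz)

0.7719 uV/sqrt(Hz)


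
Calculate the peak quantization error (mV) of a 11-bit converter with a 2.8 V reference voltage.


The maximum quantization error is +/- LSB/2.
LSB = Vref / 2^n = 2.8 / 2048 = 0.00136719 V
Max error = LSB / 2 = 0.00136719 / 2 = 0.00068359 V
Max error = 0.6836 mV

0.6836 mV


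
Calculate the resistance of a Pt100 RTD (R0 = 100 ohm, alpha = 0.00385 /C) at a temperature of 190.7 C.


The RTD equation: Rt = R0 * (1 + alpha * T).
Rt = 100 * (1 + 0.00385 * 190.7)
Rt = 100 * (1 + 0.734195)
Rt = 100 * 1.734195
Rt = 173.419 ohm

173.419 ohm


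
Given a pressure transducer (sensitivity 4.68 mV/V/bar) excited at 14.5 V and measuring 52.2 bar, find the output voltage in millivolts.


Output = sensitivity * Vex * P.
Vout = 4.68 * 14.5 * 52.2
Vout = 67.86 * 52.2
Vout = 3542.29 mV

3542.29 mV


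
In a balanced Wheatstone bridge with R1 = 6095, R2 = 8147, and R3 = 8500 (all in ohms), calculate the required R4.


At balance: R1*R4 = R2*R3, so R4 = R2*R3/R1.
R4 = 8147 * 8500 / 6095
R4 = 69249500 / 6095
R4 = 11361.69 ohm

11361.69 ohm


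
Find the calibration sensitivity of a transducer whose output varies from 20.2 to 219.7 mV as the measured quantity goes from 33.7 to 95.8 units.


Sensitivity = (y2 - y1) / (x2 - x1).
S = (219.7 - 20.2) / (95.8 - 33.7)
S = 199.5 / 62.1
S = 3.2126 mV/unit

3.2126 mV/unit


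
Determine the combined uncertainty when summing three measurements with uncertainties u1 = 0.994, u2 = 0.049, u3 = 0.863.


For a sum of independent quantities, uc = sqrt(u1^2 + u2^2 + u3^2).
uc = sqrt(0.994^2 + 0.049^2 + 0.863^2)
uc = sqrt(0.988036 + 0.002401 + 0.744769)
uc = 1.3173

1.3173


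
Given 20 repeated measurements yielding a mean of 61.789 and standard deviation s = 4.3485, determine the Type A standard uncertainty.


The standard uncertainty for Type A evaluation is u = s / sqrt(n).
u = 4.3485 / sqrt(20)
u = 4.3485 / 4.4721
u = 0.9724

0.9724


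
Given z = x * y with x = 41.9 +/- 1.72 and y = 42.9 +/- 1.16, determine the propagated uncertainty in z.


For a product z = x*y, the relative uncertainty is:
uz/z = sqrt((ux/x)^2 + (uy/y)^2)
Relative uncertainties: ux/x = 1.72/41.9 = 0.04105
uy/y = 1.16/42.9 = 0.02704
z = 41.9 * 42.9 = 1797.5
uz = 1797.5 * sqrt(0.04105^2 + 0.02704^2) = 88.357

88.357


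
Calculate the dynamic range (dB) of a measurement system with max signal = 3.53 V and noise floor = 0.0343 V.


Dynamic range = 20 * log10(Vmax / Vnoise).
DR = 20 * log10(3.53 / 0.0343)
DR = 20 * log10(102.92)
DR = 40.25 dB

40.25 dB


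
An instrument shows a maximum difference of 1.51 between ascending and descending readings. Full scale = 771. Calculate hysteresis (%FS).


Hysteresis = (max difference / full scale) * 100%.
H = (1.51 / 771) * 100
H = 0.196 %FS

0.196 %FS


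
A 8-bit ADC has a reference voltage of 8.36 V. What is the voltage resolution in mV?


The resolution (LSB) of an ADC is Vref / 2^n.
LSB = 8.36 / 2^8
LSB = 8.36 / 256
LSB = 0.03265625 V = 32.65625 mV

32.65625 mV


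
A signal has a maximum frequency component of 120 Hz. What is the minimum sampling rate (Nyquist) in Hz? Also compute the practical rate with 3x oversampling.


By Nyquist theorem, fs_min = 2 * fmax.
fs_min = 2 * 120 = 240 Hz
Practical rate = 3 * fs_min = 3 * 240 = 720 Hz

fs_min = 240 Hz, fs_practical = 720 Hz


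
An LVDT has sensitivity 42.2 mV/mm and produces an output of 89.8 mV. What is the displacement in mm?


Displacement = Vout / sensitivity.
d = 89.8 / 42.2
d = 2.128 mm

2.128 mm


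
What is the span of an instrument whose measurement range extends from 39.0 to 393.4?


Span = upper range - lower range.
Span = 393.4 - (39.0)
Span = 354.4

354.4


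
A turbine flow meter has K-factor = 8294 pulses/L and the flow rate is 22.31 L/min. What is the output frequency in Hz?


Frequency = K * Q / 60 (converting L/min to L/s).
f = 8294 * 22.31 / 60
f = 185039.14 / 60
f = 3083.99 Hz

3083.99 Hz


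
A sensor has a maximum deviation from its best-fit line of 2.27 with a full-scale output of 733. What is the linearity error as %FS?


Linearity error = (max deviation / full scale) * 100%.
Linearity = (2.27 / 733) * 100
Linearity = 0.31 %FS

0.31 %FS


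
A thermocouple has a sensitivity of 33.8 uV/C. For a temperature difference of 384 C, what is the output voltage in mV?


The thermocouple output V = sensitivity * dT.
V = 33.8 uV/C * 384 C
V = 12979.2 uV
V = 12.979 mV

12.979 mV


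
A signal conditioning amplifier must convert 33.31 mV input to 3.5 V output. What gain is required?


Gain = Vout / Vin (converting to same units).
G = 3.5 V / 33.31 mV
G = 3500.0 mV / 33.31 mV
G = 105.07

105.07


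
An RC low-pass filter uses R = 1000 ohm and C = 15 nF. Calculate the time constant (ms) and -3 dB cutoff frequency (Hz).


Time constant: tau = R * C.
tau = 1000 * 1.50e-08 = 1.5e-05 s
tau = 0.015 ms
Cutoff frequency: fc = 1 / (2*pi*R*C).
fc = 1 / (2*pi*1.5e-05) = 10610.33 Hz

tau = 0.015 ms, fc = 10610.33 Hz


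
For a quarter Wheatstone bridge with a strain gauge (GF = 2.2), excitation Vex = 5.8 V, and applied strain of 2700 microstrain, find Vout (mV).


Quarter bridge output: Vout = (GF * epsilon * Vex) / 4.
Vout = (2.2 * 2700e-6 * 5.8) / 4
Vout = 0.034452 / 4 V
Vout = 0.008613 V = 8.613 mV

8.613 mV


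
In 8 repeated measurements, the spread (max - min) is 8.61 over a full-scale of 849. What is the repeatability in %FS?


Repeatability = (spread / full scale) * 100%.
R = (8.61 / 849) * 100
R = 1.014 %FS

1.014 %FS


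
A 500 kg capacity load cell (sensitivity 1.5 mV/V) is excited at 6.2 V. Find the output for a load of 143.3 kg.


Vout = rated_output * Vex * (load / capacity).
Vout = 1.5 * 6.2 * (143.3 / 500)
Vout = 1.5 * 6.2 * 0.2866
Vout = 2.665 mV

2.665 mV


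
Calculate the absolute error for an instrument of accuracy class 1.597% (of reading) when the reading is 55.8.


Absolute error = (accuracy% / 100) * reading.
Error = (1.597 / 100) * 55.8
Error = 0.01597 * 55.8
Error = 0.8911

0.8911


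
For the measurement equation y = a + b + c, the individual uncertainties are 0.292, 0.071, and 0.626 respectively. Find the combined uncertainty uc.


For a sum of independent quantities, uc = sqrt(u1^2 + u2^2 + u3^2).
uc = sqrt(0.292^2 + 0.071^2 + 0.626^2)
uc = sqrt(0.085264 + 0.005041 + 0.391876)
uc = 0.6944

0.6944


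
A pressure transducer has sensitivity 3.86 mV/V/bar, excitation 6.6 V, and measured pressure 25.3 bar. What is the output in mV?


Output = sensitivity * Vex * P.
Vout = 3.86 * 6.6 * 25.3
Vout = 25.476 * 25.3
Vout = 644.54 mV

644.54 mV


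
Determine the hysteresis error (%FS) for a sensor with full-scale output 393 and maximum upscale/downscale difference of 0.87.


Hysteresis = (max difference / full scale) * 100%.
H = (0.87 / 393) * 100
H = 0.221 %FS

0.221 %FS


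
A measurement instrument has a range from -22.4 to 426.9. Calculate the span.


Span = upper range - lower range.
Span = 426.9 - (-22.4)
Span = 449.3

449.3


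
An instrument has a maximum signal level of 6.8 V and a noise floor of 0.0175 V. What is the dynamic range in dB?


Dynamic range = 20 * log10(Vmax / Vnoise).
DR = 20 * log10(6.8 / 0.0175)
DR = 20 * log10(388.57)
DR = 51.79 dB

51.79 dB


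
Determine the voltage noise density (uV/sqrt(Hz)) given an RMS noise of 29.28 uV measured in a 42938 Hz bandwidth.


Noise spectral density = Vrms / sqrt(BW).
NSD = 29.28 / sqrt(42938)
NSD = 29.28 / 207.2149
NSD = 0.1413 uV/sqrt(Hz)

0.1413 uV/sqrt(Hz)


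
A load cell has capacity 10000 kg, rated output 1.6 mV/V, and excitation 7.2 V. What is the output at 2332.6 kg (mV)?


Vout = rated_output * Vex * (load / capacity).
Vout = 1.6 * 7.2 * (2332.6 / 10000)
Vout = 1.6 * 7.2 * 0.23326
Vout = 2.687 mV

2.687 mV


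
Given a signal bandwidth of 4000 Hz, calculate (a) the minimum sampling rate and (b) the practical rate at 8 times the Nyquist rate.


By Nyquist theorem, fs_min = 2 * fmax.
fs_min = 2 * 4000 = 8000 Hz
Practical rate = 8 * fs_min = 8 * 8000 = 64000 Hz

fs_min = 8000 Hz, fs_practical = 64000 Hz


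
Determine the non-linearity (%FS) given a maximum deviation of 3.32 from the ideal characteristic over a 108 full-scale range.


Linearity error = (max deviation / full scale) * 100%.
Linearity = (3.32 / 108) * 100
Linearity = 3.074 %FS

3.074 %FS


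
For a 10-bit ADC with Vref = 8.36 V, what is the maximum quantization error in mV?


The maximum quantization error is +/- LSB/2.
LSB = Vref / 2^n = 8.36 / 1024 = 0.00816406 V
Max error = LSB / 2 = 0.00816406 / 2 = 0.00408203 V
Max error = 4.082 mV

4.082 mV


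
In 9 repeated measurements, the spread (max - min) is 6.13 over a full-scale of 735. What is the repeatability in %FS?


Repeatability = (spread / full scale) * 100%.
R = (6.13 / 735) * 100
R = 0.834 %FS

0.834 %FS


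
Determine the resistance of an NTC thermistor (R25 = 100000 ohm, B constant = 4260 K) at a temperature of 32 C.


NTC thermistor equation: Rt = R25 * exp(B * (1/T - 1/T25)).
T in Kelvin: 305.15 K, T25 = 298.15 K
1/T - 1/T25 = 1/305.15 - 1/298.15 = -7.694e-05
B * (1/T - 1/T25) = 4260 * -7.694e-05 = -0.3278
Rt = 100000 * exp(-0.3278) = 72053.4 ohm

72053.4 ohm


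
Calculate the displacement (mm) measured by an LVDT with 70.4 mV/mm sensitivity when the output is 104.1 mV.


Displacement = Vout / sensitivity.
d = 104.1 / 70.4
d = 1.479 mm

1.479 mm


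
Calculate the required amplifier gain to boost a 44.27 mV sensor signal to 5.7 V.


Gain = Vout / Vin (converting to same units).
G = 5.7 V / 44.27 mV
G = 5700.0 mV / 44.27 mV
G = 128.76

128.76


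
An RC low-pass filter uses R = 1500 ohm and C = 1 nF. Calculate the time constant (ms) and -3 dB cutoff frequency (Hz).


Time constant: tau = R * C.
tau = 1500 * 1.00e-09 = 1.5e-06 s
tau = 0.0015 ms
Cutoff frequency: fc = 1 / (2*pi*R*C).
fc = 1 / (2*pi*1.5e-06) = 106103.3 Hz

tau = 0.0015 ms, fc = 106103.3 Hz


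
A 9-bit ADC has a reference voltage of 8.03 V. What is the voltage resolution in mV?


The resolution (LSB) of an ADC is Vref / 2^n.
LSB = 8.03 / 2^9
LSB = 8.03 / 512
LSB = 0.01568359 V = 15.68359375 mV

15.68359375 mV


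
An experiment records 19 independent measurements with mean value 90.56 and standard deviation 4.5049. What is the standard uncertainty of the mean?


The standard uncertainty for Type A evaluation is u = s / sqrt(n).
u = 4.5049 / sqrt(19)
u = 4.5049 / 4.3589
u = 1.0335

1.0335


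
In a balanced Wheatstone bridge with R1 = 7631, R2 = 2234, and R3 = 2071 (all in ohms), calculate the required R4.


At balance: R1*R4 = R2*R3, so R4 = R2*R3/R1.
R4 = 2234 * 2071 / 7631
R4 = 4626614 / 7631
R4 = 606.29 ohm

606.29 ohm


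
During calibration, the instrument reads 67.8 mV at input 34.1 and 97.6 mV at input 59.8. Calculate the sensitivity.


Sensitivity = (y2 - y1) / (x2 - x1).
S = (97.6 - 67.8) / (59.8 - 34.1)
S = 29.8 / 25.7
S = 1.1595 mV/unit

1.1595 mV/unit


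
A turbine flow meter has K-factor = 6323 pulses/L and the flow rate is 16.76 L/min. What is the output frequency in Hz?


Frequency = K * Q / 60 (converting L/min to L/s).
f = 6323 * 16.76 / 60
f = 105973.48 / 60
f = 1766.22 Hz

1766.22 Hz


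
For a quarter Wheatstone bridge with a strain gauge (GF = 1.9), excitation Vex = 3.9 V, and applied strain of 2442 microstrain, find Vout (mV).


Quarter bridge output: Vout = (GF * epsilon * Vex) / 4.
Vout = (1.9 * 2442e-6 * 3.9) / 4
Vout = 0.01809522 / 4 V
Vout = 0.00452381 V = 4.5238 mV

4.5238 mV


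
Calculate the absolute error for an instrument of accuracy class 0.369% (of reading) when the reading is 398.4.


Absolute error = (accuracy% / 100) * reading.
Error = (0.369 / 100) * 398.4
Error = 0.00369 * 398.4
Error = 1.4701

1.4701


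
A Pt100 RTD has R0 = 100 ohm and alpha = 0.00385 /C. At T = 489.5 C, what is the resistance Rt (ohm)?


The RTD equation: Rt = R0 * (1 + alpha * T).
Rt = 100 * (1 + 0.00385 * 489.5)
Rt = 100 * (1 + 1.884575)
Rt = 100 * 2.884575
Rt = 288.457 ohm

288.457 ohm


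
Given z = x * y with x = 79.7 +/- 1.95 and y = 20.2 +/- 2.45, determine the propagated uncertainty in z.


For a product z = x*y, the relative uncertainty is:
uz/z = sqrt((ux/x)^2 + (uy/y)^2)
Relative uncertainties: ux/x = 1.95/79.7 = 0.024467
uy/y = 2.45/20.2 = 0.121287
z = 79.7 * 20.2 = 1609.9
uz = 1609.9 * sqrt(0.024467^2 + 0.121287^2) = 199.198

199.198


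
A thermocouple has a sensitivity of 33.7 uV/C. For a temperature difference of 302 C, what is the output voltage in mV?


The thermocouple output V = sensitivity * dT.
V = 33.7 uV/C * 302 C
V = 10177.4 uV
V = 10.177 mV

10.177 mV


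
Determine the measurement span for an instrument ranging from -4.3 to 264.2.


Span = upper range - lower range.
Span = 264.2 - (-4.3)
Span = 268.5

268.5


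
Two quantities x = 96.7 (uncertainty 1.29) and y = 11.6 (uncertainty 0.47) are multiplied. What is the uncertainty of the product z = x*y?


For a product z = x*y, the relative uncertainty is:
uz/z = sqrt((ux/x)^2 + (uy/y)^2)
Relative uncertainties: ux/x = 1.29/96.7 = 0.01334
uy/y = 0.47/11.6 = 0.040517
z = 96.7 * 11.6 = 1121.7
uz = 1121.7 * sqrt(0.01334^2 + 0.040517^2) = 47.849

47.849


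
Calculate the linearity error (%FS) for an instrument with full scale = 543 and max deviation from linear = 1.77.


Linearity error = (max deviation / full scale) * 100%.
Linearity = (1.77 / 543) * 100
Linearity = 0.326 %FS

0.326 %FS


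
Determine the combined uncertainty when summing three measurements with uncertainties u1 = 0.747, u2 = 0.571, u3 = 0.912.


For a sum of independent quantities, uc = sqrt(u1^2 + u2^2 + u3^2).
uc = sqrt(0.747^2 + 0.571^2 + 0.912^2)
uc = sqrt(0.558009 + 0.326041 + 0.831744)
uc = 1.3099

1.3099


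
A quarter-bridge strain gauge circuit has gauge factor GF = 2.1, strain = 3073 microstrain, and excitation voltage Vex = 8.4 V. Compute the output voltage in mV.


Quarter bridge output: Vout = (GF * epsilon * Vex) / 4.
Vout = (2.1 * 3073e-6 * 8.4) / 4
Vout = 0.05420772 / 4 V
Vout = 0.01355193 V = 13.5519 mV

13.5519 mV


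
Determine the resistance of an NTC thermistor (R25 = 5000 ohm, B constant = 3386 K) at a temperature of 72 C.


NTC thermistor equation: Rt = R25 * exp(B * (1/T - 1/T25)).
T in Kelvin: 345.15 K, T25 = 298.15 K
1/T - 1/T25 = 1/345.15 - 1/298.15 = -0.00045673
B * (1/T - 1/T25) = 3386 * -0.00045673 = -1.5465
Rt = 5000 * exp(-1.5465) = 1065.0 ohm

1065.0 ohm


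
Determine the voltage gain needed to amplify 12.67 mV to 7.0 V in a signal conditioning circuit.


Gain = Vout / Vin (converting to same units).
G = 7.0 V / 12.67 mV
G = 7000.0 mV / 12.67 mV
G = 552.49

552.49


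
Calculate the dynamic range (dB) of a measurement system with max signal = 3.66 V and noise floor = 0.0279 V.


Dynamic range = 20 * log10(Vmax / Vnoise).
DR = 20 * log10(3.66 / 0.0279)
DR = 20 * log10(131.18)
DR = 42.36 dB

42.36 dB


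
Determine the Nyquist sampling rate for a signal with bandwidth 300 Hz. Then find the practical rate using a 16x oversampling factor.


By Nyquist theorem, fs_min = 2 * fmax.
fs_min = 2 * 300 = 600 Hz
Practical rate = 16 * fs_min = 16 * 600 = 9600 Hz

fs_min = 600 Hz, fs_practical = 9600 Hz


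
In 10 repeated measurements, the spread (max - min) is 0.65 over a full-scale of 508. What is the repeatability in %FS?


Repeatability = (spread / full scale) * 100%.
R = (0.65 / 508) * 100
R = 0.128 %FS

0.128 %FS


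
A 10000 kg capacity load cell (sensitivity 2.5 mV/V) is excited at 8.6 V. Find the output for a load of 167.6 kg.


Vout = rated_output * Vex * (load / capacity).
Vout = 2.5 * 8.6 * (167.6 / 10000)
Vout = 2.5 * 8.6 * 0.01676
Vout = 0.36 mV

0.36 mV


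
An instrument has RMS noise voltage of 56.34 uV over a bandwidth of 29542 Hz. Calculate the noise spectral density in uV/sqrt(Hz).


Noise spectral density = Vrms / sqrt(BW).
NSD = 56.34 / sqrt(29542)
NSD = 56.34 / 171.8779
NSD = 0.3278 uV/sqrt(Hz)

0.3278 uV/sqrt(Hz)


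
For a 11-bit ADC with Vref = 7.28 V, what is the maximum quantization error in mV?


The maximum quantization error is +/- LSB/2.
LSB = Vref / 2^n = 7.28 / 2048 = 0.00355469 V
Max error = LSB / 2 = 0.00355469 / 2 = 0.00177734 V
Max error = 1.7773 mV

1.7773 mV


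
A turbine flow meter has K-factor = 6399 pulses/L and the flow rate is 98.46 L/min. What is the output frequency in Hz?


Frequency = K * Q / 60 (converting L/min to L/s).
f = 6399 * 98.46 / 60
f = 630045.54 / 60
f = 10500.76 Hz

10500.76 Hz


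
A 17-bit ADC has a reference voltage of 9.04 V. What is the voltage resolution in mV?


The resolution (LSB) of an ADC is Vref / 2^n.
LSB = 9.04 / 2^17
LSB = 9.04 / 131072
LSB = 6.897e-05 V = 0.06896973 mV

0.06896973 mV


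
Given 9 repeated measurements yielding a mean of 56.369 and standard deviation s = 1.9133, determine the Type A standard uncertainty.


The standard uncertainty for Type A evaluation is u = s / sqrt(n).
u = 1.9133 / sqrt(9)
u = 1.9133 / 3.0
u = 0.6378

0.6378


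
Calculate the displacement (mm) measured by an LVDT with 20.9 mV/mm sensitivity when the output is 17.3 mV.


Displacement = Vout / sensitivity.
d = 17.3 / 20.9
d = 0.828 mm

0.828 mm


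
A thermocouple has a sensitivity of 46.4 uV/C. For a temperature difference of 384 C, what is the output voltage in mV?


The thermocouple output V = sensitivity * dT.
V = 46.4 uV/C * 384 C
V = 17817.6 uV
V = 17.818 mV

17.818 mV
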